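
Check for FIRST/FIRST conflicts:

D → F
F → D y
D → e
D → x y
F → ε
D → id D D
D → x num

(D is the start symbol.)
A FIRST/FIRST conflict occurs when two productions N → α and N → β for the same non-terminal have FIRST(α) ∩ FIRST(β) ≠ ∅ (with ε ∈ FIRST of a nullable right-hand side, so two nullable alternatives also conflict).

FIRST sets of the non-terminals at (or reachable through a nullable prefix from) the front of some alternative:
  FIRST(F) = { 'e', 'id', 'x', 'y', ε }
  FIRST(D) = { 'e', 'id', 'x', 'y', ε }

Productions for D:
  D → F: FIRST = { 'e', 'id', 'x', 'y', ε }
  D → e: FIRST = { 'e' }
  D → x y: FIRST = { 'x' }
  D → id D D: FIRST = { 'id' }
  D → x num: FIRST = { 'x' }
Productions for F:
  F → D y: FIRST = { 'e', 'id', 'x', 'y' }
  F → ε: FIRST = { ε }

Conflict for D: D → F and D → e
  Overlap: { 'e' }
Conflict for D: D → F and D → x y
  Overlap: { 'x' }
Conflict for D: D → F and D → id D D
  Overlap: { 'id' }
Conflict for D: D → F and D → x num
  Overlap: { 'x' }
Conflict for D: D → x y and D → x num
  Overlap: { 'x' }

Answer: Yes. D → F / D → e on { 'e' }; D → F / D → x y on { 'x' }; D → F / D → id D D on { 'id' }; D → F / D → x num on { 'x' }; D → x y / D → x num on { 'x' }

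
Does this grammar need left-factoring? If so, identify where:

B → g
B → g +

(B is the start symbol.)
Left-factoring is needed when two productions for the same non-terminal
share a common prefix on the right-hand side.

Productions for B:
  B → g
  B → g +

Found common prefix 'g' in productions for B

Answer: Yes, B has productions with common prefix 'g'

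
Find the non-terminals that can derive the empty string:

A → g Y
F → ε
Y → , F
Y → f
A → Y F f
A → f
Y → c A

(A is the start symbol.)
A non-terminal is nullable if it can derive ε (the empty string): either it has an ε-production, or it has a production whose right-hand side consists entirely of nullable non-terminals.

ε-productions: F → ε
So F is immediately nullable.
No further non-terminal can be added: every production for the remaining non-terminals contains a terminal or a non-nullable non-terminal.
Nullable = { 'F' }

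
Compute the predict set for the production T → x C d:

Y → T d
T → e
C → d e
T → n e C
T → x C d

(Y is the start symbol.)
PREDICT(T → x C d) = (FIRST(RHS) \ {ε}) ∪ (FOLLOW(T) if ε ∈ FIRST(RHS), i.e. RHS ⇒* ε)
FIRST(x C d) = { 'x' }
ε ∉ FIRST(x C d), so FOLLOW(T) is not added.
PREDICT(T → x C d) = { 'x' }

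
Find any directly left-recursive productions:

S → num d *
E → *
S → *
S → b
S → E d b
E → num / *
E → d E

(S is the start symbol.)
No direct left recursion

Direct left recursion occurs when N → N α for some non-terminal N (the right-hand side begins with the left-hand side itself).

S → num d *: starts with num
E → *: starts with '*'
S → *: starts with '*'
S → b: starts with b
S → E d b: starts with E
E → num / *: starts with num
E → d E: starts with d

No direct left recursion found.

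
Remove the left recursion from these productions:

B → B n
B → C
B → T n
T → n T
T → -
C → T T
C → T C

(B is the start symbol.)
B → C B'
B → T n B'
B' → n B'
B' → ε
T → n T
T → -
C → T T
C → T C

B is directly left-recursive. The standard transformation for
  A → A α₁ | ... | A α_m | β₁ | ... | β_n
is
  A  → β₁ A' | ... | β_n A'
  A' → α₁ A' | ... | α_m A' | ε

B → C becomes B → C B'
B → T n becomes B → T n B'
B → B n becomes B' → n B'
Add B' → ε

Productions for other non-terminals are unchanged:
  T → n T
  T → -
  C → T T
  C → T C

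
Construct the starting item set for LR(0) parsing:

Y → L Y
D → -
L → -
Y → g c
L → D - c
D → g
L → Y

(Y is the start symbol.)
{ [D → . -], [D → . g], [L → . -], [L → . D - c], [L → . Y], [Y → . L Y], [Y → . g c], [Y' → . Y] }

First, augment the grammar with Y' → Y
I₀ = CLOSURE({ [Y' → . Y] }):
  [Y' → . Y] has the dot before Y: add [Y → . L Y], [Y → . g c]
  [Y → . L Y] has the dot before L: add [L → . -], [L → . D - c], [L → . Y]
  [L → . D - c] has the dot before D: add [D → . -], [D → . g]
No further items can be added.

I₀ = { [D → . -], [D → . g], [L → . -], [L → . D - c], [L → . Y], [Y → . L Y], [Y → . g c], [Y' → . Y] }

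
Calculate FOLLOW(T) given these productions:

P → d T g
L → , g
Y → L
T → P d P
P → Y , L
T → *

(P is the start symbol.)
To compute FOLLOW(T), find every occurrence of T on a right-hand side N → α T β: add FIRST(β) \ {ε}, and if β is empty or nullable also add FOLLOW(N). Iterate to a fixed point.

In P → d T g: T is followed by g, add FIRST(g) \ {ε} = { 'g' }

Taking the union: FOLLOW(T) = { 'g' }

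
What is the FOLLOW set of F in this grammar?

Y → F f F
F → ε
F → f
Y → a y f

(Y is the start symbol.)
{ $, 'f' }

To compute FOLLOW(F), find every occurrence of F on a right-hand side N → α F β: add FIRST(β) \ {ε}, and if β is empty or nullable also add FOLLOW(N). Iterate to a fixed point.

In Y → F f F: F is followed by f F, add FIRST(f F) \ {ε} = { 'f' }
In Y → F f F: F is at the end, add FOLLOW(Y)

The FOLLOW sets referred to above (computed the same way, to a fixed point):
  FOLLOW(Y) = { $ }

Taking the union: FOLLOW(F) = { $, 'f' }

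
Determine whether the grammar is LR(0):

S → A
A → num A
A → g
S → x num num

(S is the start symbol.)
Yes, the grammar is LR(0)

A grammar is LR(0) if no state in the canonical LR(0) collection has:
  - both a shift item (dot before a terminal) and a complete item (shift-reduce conflict), or
  - two or more complete items (reduce-reduce conflict; the accept item [S' → S .] counts as a complete item here).

Augment with S' → S and build the canonical LR(0) collection (I0 = CLOSURE({[S' → . S]}), then GOTO on every symbol after a dot until no new states appear). It has 9 states:
  I0: { [A → . g], [A → . num A], [S → . A], [S → . x num num], [S' → . S] }  — shift
  I1: { [S → A .] }  — reduce
  I2: { [S' → S .] }  — accept
  I3: { [A → g .] }  — reduce
  I4: { [A → . g], [A → . num A], [A → num . A] }  — shift
  I5: { [S → x . num num] }  — shift
  I6: { [S → x num . num] }  — shift
  I7: { [S → x num num .] }  — reduce
  I8: { [A → num A .] }  — reduce

Every state is either a pure shift/goto state or contains exactly one complete item and nothing to shift — no conflicts. The grammar is LR(0).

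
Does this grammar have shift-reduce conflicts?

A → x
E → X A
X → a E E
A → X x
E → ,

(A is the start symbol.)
No shift-reduce conflicts

A shift-reduce conflict occurs when an LR(0) state has both:
  - a complete (reduce) item [A → α .] (dot at the end), and
  - a shift item [B → β . c γ] (dot before a terminal).

Augment with A' → A and build the canonical LR(0) collection (I0 = CLOSURE({[A' → . A]}), then GOTO on every symbol after a dot until no new states appear). It has 11 states:
  I0: { [A → . X x], [A → . x], [A' → . A], [X → . a E E] }  — shift
  I1: { [A' → A .] }  — accept
  I2: { [A → X . x] }  — shift
  I3: { [E → . ,], [E → . X A], [X → . a E E], [X → a . E E] }  — shift
  I4: { [A → x .] }  — reduce
  I5: { [E → , .] }  — reduce
  I6: { [E → . ,], [E → . X A], [X → . a E E], [X → a E . E] }  — shift
  I7: { [A → . X x], [A → . x], [E → X . A], [X → . a E E] }  — shift
  I8: { [E → X A .] }  — reduce
  I9: { [X → a E E .] }  — reduce
  I10: { [A → X x .] }  — reduce

No state contains both a complete item and a shift item.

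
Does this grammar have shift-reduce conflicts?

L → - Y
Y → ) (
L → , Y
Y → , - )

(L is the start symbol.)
Augment with L' → L and build the canonical LR(0) collection (I0 = CLOSURE({[L' → . L]}), then GOTO on every symbol after a dot until no new states appear). It has 11 states:
  I0: { [L → . , Y], [L → . - Y], [L' → . L] }  — shift
  I1: { [L → , . Y], [Y → . ) (], [Y → . , - )] }  — shift
  I2: { [L → - . Y], [Y → . ) (], [Y → . , - )] }  — shift
  I3: { [L' → L .] }  — accept
  I4: { [Y → ) . (] }  — shift
  I5: { [Y → , . - )] }  — shift
  I6: { [L → - Y .] }  — reduce
  I7: { [Y → , - . )] }  — shift
  I8: { [Y → , - ) .] }  — reduce
  I9: { [Y → ) ( .] }  — reduce
  I10: { [L → , Y .] }  — reduce

No state contains both a complete item and a shift item.

Answer: No shift-reduce conflicts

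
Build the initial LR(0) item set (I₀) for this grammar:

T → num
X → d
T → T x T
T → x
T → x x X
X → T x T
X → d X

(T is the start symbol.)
{ [T → . T x T], [T → . num], [T → . x x X], [T → . x], [T' → . T] }

First, augment the grammar with T' → T
I₀ = CLOSURE({ [T' → . T] }):
  [T' → . T] has the dot before T: add [T → . num], [T → . T x T], [T → . x], [T → . x x X]
No further items can be added.

I₀ = { [T → . T x T], [T → . num], [T → . x x X], [T → . x], [T' → . T] }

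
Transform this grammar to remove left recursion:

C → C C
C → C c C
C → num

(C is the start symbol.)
C is directly left-recursive. The standard transformation for
  A → A α₁ | ... | A α_m | β₁ | ... | β_n
is
  A  → β₁ A' | ... | β_n A'
  A' → α₁ A' | ... | α_m A' | ε

C → num becomes C → num C'
C → C C becomes C' → C C'
C → C c C becomes C' → c C C'
Add C' → ε

Resulting grammar:
C → num C'
C' → C C'
C' → c C C'
C' → ε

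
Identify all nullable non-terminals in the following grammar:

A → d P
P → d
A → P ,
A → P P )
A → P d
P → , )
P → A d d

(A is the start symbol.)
None

There are no ε-productions, so no non-terminal can derive ε.
No non-terminals are nullable.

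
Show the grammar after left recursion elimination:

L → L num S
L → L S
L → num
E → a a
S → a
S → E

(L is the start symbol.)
L → num L'
L' → num S L'
L' → S L'
L' → ε
E → a a
S → a
S → E

L is directly left-recursive. The standard transformation for
  A → A α₁ | ... | A α_m | β₁ | ... | β_n
is
  A  → β₁ A' | ... | β_n A'
  A' → α₁ A' | ... | α_m A' | ε

L → num becomes L → num L'
L → L num S becomes L' → num S L'
L → L S becomes L' → S L'
Add L' → ε

Productions for other non-terminals are unchanged:
  E → a a
  S → a
  S → E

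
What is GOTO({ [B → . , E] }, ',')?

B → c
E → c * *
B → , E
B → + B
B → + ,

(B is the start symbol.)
GOTO(I, ',') = CLOSURE({ [A → αX.β] : [A → α.Xβ] ∈ I, X = ',' })

Items with dot before ',', with the dot advanced:
  [B → . , E] → [B → , . E]
Closure of the advanced items:
  [B → , . E] has the dot before E: add [E → . c * *]

GOTO = { [B → , . E], [E → . c * *] }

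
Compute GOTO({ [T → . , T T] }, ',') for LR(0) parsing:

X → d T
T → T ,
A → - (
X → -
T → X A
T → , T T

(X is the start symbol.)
{ [T → , . T T], [T → . , T T], [T → . T ,], [T → . X A], [X → . -], [X → . d T] }

GOTO(I, ',') = CLOSURE({ [A → αX.β] : [A → α.Xβ] ∈ I, X = ',' })

Items with dot before ',', with the dot advanced:
  [T → . , T T] → [T → , . T T]
Closure of the advanced items:
  [T → , . T T] has the dot before T: add [T → . T ,], [T → . X A], [T → . , T T]
  [T → . X A] has the dot before X: add [X → . d T], [X → . -]

GOTO = { [T → , . T T], [T → . , T T], [T → . T ,], [T → . X A], [X → . -], [X → . d T] }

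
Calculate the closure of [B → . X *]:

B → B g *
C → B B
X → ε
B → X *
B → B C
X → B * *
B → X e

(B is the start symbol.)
{ [B → . B C], [B → . B g *], [B → . X *], [B → . X e], [X → . B * *], [X → .] }

Start with: [B → . X *]
  [B → . X *] has the dot before X: add [X → .], [X → . B * *]
  [X → . B * *] has the dot before B: add [B → . B g *], [B → . B C], [B → . X e]
No further items can be added.

CLOSURE = { [B → . B C], [B → . B g *], [B → . X *], [B → . X e], [X → . B * *], [X → .] }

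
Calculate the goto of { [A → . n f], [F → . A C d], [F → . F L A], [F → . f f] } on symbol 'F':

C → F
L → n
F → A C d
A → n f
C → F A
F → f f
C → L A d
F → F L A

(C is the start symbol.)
GOTO(I, 'F') = CLOSURE({ [A → αX.β] : [A → α.Xβ] ∈ I, X = 'F' })

Items with dot before 'F', with the dot advanced:
  [F → . F L A] → [F → F . L A]
Closure of the advanced items:
  [F → F . L A] has the dot before L: add [L → . n]

GOTO = { [F → F . L A], [L → . n] }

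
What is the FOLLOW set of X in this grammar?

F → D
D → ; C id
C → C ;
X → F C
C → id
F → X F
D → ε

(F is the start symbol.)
To compute FOLLOW(X), find every occurrence of X on a right-hand side N → α X β: add FIRST(β) \ {ε}, and if β is empty or nullable also add FOLLOW(N). Iterate to a fixed point.

In F → X F: X is followed by F, add FIRST(F) \ {ε} = { ';', 'id' }
  F is nullable, so also add FOLLOW(F)

The FOLLOW sets referred to above (computed the same way, to a fixed point):
  FOLLOW(F) = { $, 'id' }

Taking the union: FOLLOW(X) = { $, ';', 'id' }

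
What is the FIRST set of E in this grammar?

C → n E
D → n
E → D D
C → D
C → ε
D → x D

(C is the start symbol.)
To compute FIRST(E), examine every production with E on the left-hand side, reading each right-hand side left to right until a non-nullable symbol is reached.

FIRST sets of the other non-terminals involved (by the same procedure, iterated to a fixed point):
  FIRST(D) = { 'n', 'x' }

From E → D D:
  - D is a non-terminal: add FIRST(D) \ {ε} = { 'n', 'x' }
    D is not nullable, so stop

Collecting: FIRST(E) = { 'n', 'x' }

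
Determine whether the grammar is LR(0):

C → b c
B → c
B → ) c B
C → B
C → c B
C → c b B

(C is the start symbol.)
No. Shift-reduce conflict between [B → c .] and [B → . ) c B]

Augment with C' → C and build the canonical LR(0) collection (I0 = CLOSURE({[C' → . C]}), then GOTO on every symbol after a dot until no new states appear). It has 13 states:
  I0: { [B → . ) c B], [B → . c], [C → . B], [C → . b c], [C → . c B], [C → . c b B], [C' → . C] }  — shift
  I1: { [B → ) . c B] }  — shift
  I2: { [C → B .] }  — reduce
  I3: { [C' → C .] }  — accept
  I4: { [C → b . c] }  — shift
  I5: { [B → . ) c B], [B → . c], [B → c .], [C → c . B], [C → c . b B] }  — shift, reduce
  I6: { [C → c B .] }  — reduce
  I7: { [B → . ) c B], [B → . c], [C → c b . B] }  — shift
  I8: { [B → c .] }  — reduce
  I9: { [C → c b B .] }  — reduce
  I10: { [C → b c .] }  — reduce
  I11: { [B → ) c . B], [B → . ) c B], [B → . c] }  — shift
  I12: { [B → ) c B .] }  — reduce

Conflict in state I5:
  Shift-reduce conflict between [B → c .] and [B → . ) c B]
So the grammar is NOT LR(0).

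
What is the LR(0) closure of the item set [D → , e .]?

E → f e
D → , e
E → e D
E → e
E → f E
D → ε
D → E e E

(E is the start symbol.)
{ [D → , e .] }

To compute CLOSURE, for each item [A → α.Bβ] where B is a non-terminal, add [B → .γ] for all productions B → γ; repeat for the newly added items until nothing changes.

Start with: [D → , e .]
The dot is at the end, so nothing is added.

CLOSURE = { [D → , e .] }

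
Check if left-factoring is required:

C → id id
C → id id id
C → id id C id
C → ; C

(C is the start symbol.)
Yes, C has productions with common prefix 'id id'

Left-factoring is needed when two productions for the same non-terminal
share a common prefix on the right-hand side.

Productions for C:
  C → id id
  C → id id id
  C → id id C id
  C → ; C

Found common prefix 'id id' in productions for C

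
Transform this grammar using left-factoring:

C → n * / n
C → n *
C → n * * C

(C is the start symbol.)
Left-factoring transforms A → αβ₁ | αβ₂ into A → αA' and A' → β₁ | β₂
(α is the longest common prefix among the alternatives). Repeat until
no nonterminal has two alternatives with a common prefix.

Round 1: C has alternatives sharing prefix 'n *'. Introduce C': C → n * C'
  Add: C' → / n
  Add: C' → ε
  Add: C' → * C

No remaining common prefixes — done.

Resulting grammar:
C → n * C'
C' → / n
C' → ε
C' → * C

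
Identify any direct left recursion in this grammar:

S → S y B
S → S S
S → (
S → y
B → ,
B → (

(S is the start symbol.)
Direct left recursion occurs when N → N α for some non-terminal N (the right-hand side begins with the left-hand side itself).

S → S y B: LEFT RECURSIVE (starts with S)
S → S S: LEFT RECURSIVE (starts with S)
S → (: starts with '('
S → y: starts with y
B → ,: starts with ','
B → (: starts with '('

The grammar has direct left recursion on: S.

Answer: Yes, S is left-recursive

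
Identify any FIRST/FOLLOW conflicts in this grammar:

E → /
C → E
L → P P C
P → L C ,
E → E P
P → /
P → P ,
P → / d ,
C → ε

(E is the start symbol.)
A FIRST/FOLLOW conflict occurs when a non-terminal N has a nullable alternative N → β (β ⇒* ε) and another alternative N → α with FIRST(α) ∩ FOLLOW(N) ≠ ∅: on such a lookahead the parser cannot decide between expanding α and letting N vanish via β.

Nullable non-terminals: C.
FIRST sets used below: FIRST(E) = { '/' }

C: nullable alternative(s) C → ε; FOLLOW(C) = { ',', '/' }
  C → E: FIRST \ {ε} = { '/' } — overlaps FOLLOW(C) on { '/' }: CONFLICT
  C → ε: FIRST \ {ε} = { } — this is the only nullable alternative, skip

E, L, P have no nullable alternative, so no FIRST/FOLLOW check is needed there.

So the grammar has 1 FIRST/FOLLOW conflict (marked CONFLICT above).

Answer: Yes. C → E with FOLLOW(C) on { '/' }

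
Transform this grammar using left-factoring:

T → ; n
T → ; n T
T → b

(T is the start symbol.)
T → ; n T'
T' → ε
T' → T
T → b

Left-factoring transforms A → αβ₁ | αβ₂ into A → αA' and A' → β₁ | β₂
(α is the longest common prefix among the alternatives). Repeat until
no nonterminal has two alternatives with a common prefix.

Round 1: T has alternatives sharing prefix '; n'. Introduce T': T → ; n T'
  Add: T' → ε
  Add: T' → T

No remaining common prefixes — done.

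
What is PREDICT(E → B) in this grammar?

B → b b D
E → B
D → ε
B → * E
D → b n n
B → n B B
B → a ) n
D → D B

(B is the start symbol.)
PREDICT(E → B) = (FIRST(RHS) \ {ε}) ∪ (FOLLOW(E) if ε ∈ FIRST(RHS), i.e. RHS ⇒* ε)
FIRST(B) = { '*', 'a', 'b', 'n' }
FIRST(B) = { '*', 'a', 'b', 'n' }
ε ∉ FIRST(B), so FOLLOW(E) is not added.
PREDICT(E → B) = { '*', 'a', 'b', 'n' }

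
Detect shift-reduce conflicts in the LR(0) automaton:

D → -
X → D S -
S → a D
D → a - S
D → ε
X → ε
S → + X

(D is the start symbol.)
Yes — I0: [D → .] vs [D → . -]; I5: [D → .] vs [D → . -]; I7: [D → .] vs [D → . -]

A shift-reduce conflict occurs when an LR(0) state has both:
  - a complete (reduce) item [A → α .] (dot at the end), and
  - a shift item [B → β . c γ] (dot before a terminal).

Augment with D' → D and build the canonical LR(0) collection (I0 = CLOSURE({[D' → . D]}), then GOTO on every symbol after a dot until no new states appear). It has 13 states:
  I0: { [D → . -], [D → . a - S], [D → .], [D' → . D] }  — shift, reduce
  I1: { [D → - .] }  — reduce
  I2: { [D' → D .] }  — accept
  I3: { [D → a . - S] }  — shift
  I4: { [D → a - . S], [S → . + X], [S → . a D] }  — shift
  I5: { [D → . -], [D → . a - S], [D → .], [S → + . X], [X → . D S -], [X → .] }  — shift, 2 reduces
  I6: { [D → a - S .] }  — reduce
  I7: { [D → . -], [D → . a - S], [D → .], [S → a . D] }  — shift, reduce
  I8: { [S → a D .] }  — reduce
  I9: { [S → . + X], [S → . a D], [X → D . S -] }  — shift
  I10: { [S → + X .] }  — reduce
  I11: { [X → D S . -] }  — shift
  I12: { [X → D S - .] }  — reduce

I0 contains reduce item [D → .] and shift items [D → . -], [D → . a - S] — shift-reduce conflict.
I5 contains reduce items [D → .], [X → .] and shift items [D → . -], [D → . a - S] — shift-reduce conflict.
I7 contains reduce item [D → .] and shift items [D → . -], [D → . a - S] — shift-reduce conflict.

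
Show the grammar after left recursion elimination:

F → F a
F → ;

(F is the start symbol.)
F → ; F'
F' → a F'
F' → ε

F is directly left-recursive. The standard transformation for
  A → A α₁ | ... | A α_m | β₁ | ... | β_n
is
  A  → β₁ A' | ... | β_n A'
  A' → α₁ A' | ... | α_m A' | ε

F → ; becomes F → ; F'
F → F a becomes F' → a F'
Add F' → ε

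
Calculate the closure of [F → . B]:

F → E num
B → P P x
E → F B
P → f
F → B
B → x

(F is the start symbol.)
{ [B → . P P x], [B → . x], [F → . B], [P → . f] }

Start with: [F → . B]
  [F → . B] has the dot before B: add [B → . P P x], [B → . x]
  [B → . P P x] has the dot before P: add [P → . f]
No further items can be added.

CLOSURE = { [B → . P P x], [B → . x], [F → . B], [P → . f] }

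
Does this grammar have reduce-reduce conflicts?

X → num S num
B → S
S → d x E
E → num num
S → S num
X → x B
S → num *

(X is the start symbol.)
Yes — I15: [S → S num .] vs [X → num S num .]

A reduce-reduce conflict occurs when an LR(0) state has two complete items [A → α .] and [B → β .] — both call for a reduction, and with no lookahead the parser cannot choose between them.

Augment with X' → X and build the canonical LR(0) collection (I0 = CLOSURE({[X' → . X]}), then GOTO on every symbol after a dot until no new states appear). It has 16 states:
  I0: { [X → . num S num], [X → . x B], [X' → . X] }  — shift
  I1: { [X' → X .] }  — accept
  I2: { [S → . S num], [S → . d x E], [S → . num *], [X → num . S num] }  — shift
  I3: { [B → . S], [S → . S num], [S → . d x E], [S → . num *], [X → x . B] }  — shift
  I4: { [X → x B .] }  — reduce
  I5: { [B → S .], [S → S . num] }  — shift, reduce
  I6: { [S → d . x E] }  — shift
  I7: { [S → num . *] }  — shift
  I8: { [S → num * .] }  — reduce
  I9: { [E → . num num], [S → d x . E] }  — shift
  I10: { [S → d x E .] }  — reduce
  I11: { [E → num . num] }  — shift
  I12: { [E → num num .] }  — reduce
  I13: { [S → S num .] }  — reduce
  I14: { [S → S . num], [X → num S . num] }  — shift
  I15: { [S → S num .], [X → num S num .] }  — 2 reduces

I15 contains complete items [S → S num .], [X → num S num .] — reduce-reduce conflict.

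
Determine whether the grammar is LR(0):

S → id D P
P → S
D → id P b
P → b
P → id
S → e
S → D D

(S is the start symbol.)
No. Shift-reduce conflict between [P → id .] and [D → . id P b]

Augment with S' → S and build the canonical LR(0) collection (I0 = CLOSURE({[S' → . S]}), then GOTO on every symbol after a dot until no new states appear). It has 15 states:
  I0: { [D → . id P b], [S → . D D], [S → . e], [S → . id D P], [S' → . S] }  — shift
  I1: { [D → . id P b], [S → D . D] }  — shift
  I2: { [S' → S .] }  — accept
  I3: { [S → e .] }  — reduce
  I4: { [D → . id P b], [D → id . P b], [P → . S], [P → . b], [P → . id], [S → . D D], [S → . e], [S → . id D P], [S → id . D P] }  — shift
  I5: { [D → . id P b], [P → . S], [P → . b], [P → . id], [S → . D D], [S → . e], [S → . id D P], [S → D . D], [S → id D . P] }  — shift
  I6: { [D → id P . b] }  — shift
  I7: { [P → S .] }  — reduce
  I8: { [P → b .] }  — reduce
  I9: { [D → . id P b], [D → id . P b], [P → . S], [P → . b], [P → . id], [P → id .], [S → . D D], [S → . e], [S → . id D P], [S → id . D P] }  — shift, reduce
  I10: { [D → id P b .] }  — reduce
  I11: { [D → . id P b], [S → D . D], [S → D D .] }  — shift, reduce
  I12: { [S → id D P .] }  — reduce
  I13: { [S → D D .] }  — reduce
  I14: { [D → . id P b], [D → id . P b], [P → . S], [P → . b], [P → . id], [S → . D D], [S → . e], [S → . id D P] }  — shift

Conflict in state I9:
  Shift-reduce conflict between [P → id .] and [D → . id P b]
So the grammar is NOT LR(0).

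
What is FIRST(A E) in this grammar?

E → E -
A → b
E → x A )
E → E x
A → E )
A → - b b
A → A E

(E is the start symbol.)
{ '-', 'b', 'x' }

FIRST sets of the non-terminals involved (from the grammar, by fixed-point iteration):
  FIRST(A) = { '-', 'b', 'x' }

To compute FIRST(A E), process the symbols left to right:
Symbol A is a non-terminal. Add FIRST(A) \ {ε} = { '-', 'b', 'x' }
A is not nullable (ε ∉ FIRST(A)), so stop here.
FIRST(A E) = { '-', 'b', 'x' }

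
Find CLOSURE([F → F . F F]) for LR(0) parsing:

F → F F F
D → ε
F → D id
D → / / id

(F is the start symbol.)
To compute CLOSURE, for each item [A → α.Bβ] where B is a non-terminal, add [B → .γ] for all productions B → γ; repeat for the newly added items until nothing changes.

Start with: [F → F . F F]
  [F → F . F F] has the dot before F: add [F → . F F F], [F → . D id]
  [F → . D id] has the dot before D: add [D → .], [D → . / / id]
No further items can be added.

CLOSURE = { [D → . / / id], [D → .], [F → . D id], [F → . F F F], [F → F . F F] }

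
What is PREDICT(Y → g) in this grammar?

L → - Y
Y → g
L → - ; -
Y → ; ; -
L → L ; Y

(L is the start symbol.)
PREDICT(Y → g) = (FIRST(RHS) \ {ε}) ∪ (FOLLOW(Y) if ε ∈ FIRST(RHS), i.e. RHS ⇒* ε)
FIRST(g) = { 'g' }
ε ∉ FIRST(g), so FOLLOW(Y) is not added.
PREDICT(Y → g) = { 'g' }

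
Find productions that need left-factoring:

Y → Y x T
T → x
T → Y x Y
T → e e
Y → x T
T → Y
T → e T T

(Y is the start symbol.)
Yes, T has productions with common prefix 'Y'; T has productions with common prefix 'e'

Left-factoring is needed when two productions for the same non-terminal
share a common prefix on the right-hand side.

Productions for Y:
  Y → Y x T
  Y → x T
Productions for T:
  T → x
  T → Y x Y
  T → e e
  T → Y
  T → e T T

Found common prefix 'Y' in productions for T
Found common prefix 'e' in productions for T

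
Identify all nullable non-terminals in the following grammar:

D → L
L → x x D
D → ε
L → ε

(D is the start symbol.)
{ 'D', 'L' }

ε-productions: D → ε, L → ε
So D, L are immediately nullable.
Every non-terminal is now nullable.
Nullable = { 'D', 'L' }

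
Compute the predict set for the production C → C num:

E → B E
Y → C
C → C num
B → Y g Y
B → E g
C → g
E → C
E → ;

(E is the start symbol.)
PREDICT(C → C num) = (FIRST(RHS) \ {ε}) ∪ (FOLLOW(C) if ε ∈ FIRST(RHS), i.e. RHS ⇒* ε)
FIRST(C) = { 'g' }
FIRST(C num) = { 'g' }
ε ∉ FIRST(C num), so FOLLOW(C) is not added.
PREDICT(C → C num) = { 'g' }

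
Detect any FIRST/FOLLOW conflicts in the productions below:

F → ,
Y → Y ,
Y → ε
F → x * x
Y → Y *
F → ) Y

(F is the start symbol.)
Yes. Y → Y ',' with FOLLOW(Y) on { '*', ',' }; Y → Y '*' with FOLLOW(Y) on { '*', ',' }

Nullable non-terminals: Y.
FIRST sets used below: FIRST(Y) = { '*', ',', ε }

Y: nullable alternative(s) Y → ε; FOLLOW(Y) = { $, '*', ',' }
  Y → Y ,: FIRST \ {ε} = { '*', ',' } — overlaps FOLLOW(Y) on { '*', ',' }: CONFLICT
  Y → ε: FIRST \ {ε} = { } — this is the only nullable alternative, skip
  Y → Y *: FIRST \ {ε} = { '*', ',' } — overlaps FOLLOW(Y) on { '*', ',' }: CONFLICT

F has no nullable alternative, so no FIRST/FOLLOW check is needed there.

So the grammar has 2 FIRST/FOLLOW conflicts (marked CONFLICT above).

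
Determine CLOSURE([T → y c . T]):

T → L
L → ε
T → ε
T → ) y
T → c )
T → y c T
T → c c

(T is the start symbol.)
{ [L → .], [T → . ) y], [T → . L], [T → . c )], [T → . c c], [T → . y c T], [T → .], [T → y c . T] }

To compute CLOSURE, for each item [A → α.Bβ] where B is a non-terminal, add [B → .γ] for all productions B → γ; repeat for the newly added items until nothing changes.

Start with: [T → y c . T]
  [T → y c . T] has the dot before T: add [T → . L], [T → .], [T → . ) y], [T → . c )], [T → . y c T], [T → . c c]
  [T → . L] has the dot before L: add [L → .]
No further items can be added.

CLOSURE = { [L → .], [T → . ) y], [T → . L], [T → . c )], [T → . c c], [T → . y c T], [T → .], [T → y c . T] }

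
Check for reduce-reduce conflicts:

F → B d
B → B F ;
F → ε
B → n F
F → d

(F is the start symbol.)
Yes — I7: [F → B d .] vs [F → d .]

A reduce-reduce conflict occurs when an LR(0) state has two complete items [A → α .] and [B → β .] — both call for a reduction, and with no lookahead the parser cannot choose between them.

Augment with F' → F and build the canonical LR(0) collection (I0 = CLOSURE({[F' → . F]}), then GOTO on every symbol after a dot until no new states appear). It has 9 states:
  I0: { [B → . B F ;], [B → . n F], [F → . B d], [F → . d], [F → .], [F' → . F] }  — shift, reduce
  I1: { [B → . B F ;], [B → . n F], [B → B . F ;], [F → . B d], [F → . d], [F → .], [F → B . d] }  — shift, reduce
  I2: { [F' → F .] }  — accept
  I3: { [F → d .] }  — reduce
  I4: { [B → . B F ;], [B → . n F], [B → n . F], [F → . B d], [F → . d], [F → .] }  — shift, reduce
  I5: { [B → n F .] }  — reduce
  I6: { [B → B F . ;] }  — shift
  I7: { [F → B d .], [F → d .] }  — 2 reduces
  I8: { [B → B F ; .] }  — reduce

I7 contains complete items [F → B d .], [F → d .] — reduce-reduce conflict.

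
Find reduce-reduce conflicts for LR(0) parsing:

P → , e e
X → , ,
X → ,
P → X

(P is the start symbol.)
No reduce-reduce conflicts

A reduce-reduce conflict occurs when an LR(0) state has two complete items [A → α .] and [B → β .] — both call for a reduction, and with no lookahead the parser cannot choose between them.

Augment with P' → P and build the canonical LR(0) collection (I0 = CLOSURE({[P' → . P]}), then GOTO on every symbol after a dot until no new states appear). It has 7 states:
  I0: { [P → . , e e], [P → . X], [P' → . P], [X → . , ,], [X → . ,] }  — shift
  I1: { [P → , . e e], [X → , . ,], [X → , .] }  — shift, reduce
  I2: { [P' → P .] }  — accept
  I3: { [P → X .] }  — reduce
  I4: { [X → , , .] }  — reduce
  I5: { [P → , e . e] }  — shift
  I6: { [P → , e e .] }  — reduce

No state contains more than one complete item.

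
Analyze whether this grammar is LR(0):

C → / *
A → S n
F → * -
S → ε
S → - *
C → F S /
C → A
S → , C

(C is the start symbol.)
Augment with C' → C and build the canonical LR(0) collection (I0 = CLOSURE({[C' → . C]}), then GOTO on every symbol after a dot until no new states appear). It has 16 states:
  I0: { [A → . S n], [C → . / *], [C → . A], [C → . F S /], [C' → . C], [F → . * -], [S → . , C], [S → . - *], [S → .] }  — shift, reduce
  I1: { [F → * . -] }  — shift
  I2: { [A → . S n], [C → . / *], [C → . A], [C → . F S /], [F → . * -], [S → , . C], [S → . , C], [S → . - *], [S → .] }  — shift, reduce
  I3: { [S → - . *] }  — shift
  I4: { [C → / . *] }  — shift
  I5: { [C → A .] }  — reduce
  I6: { [C' → C .] }  — accept
  I7: { [C → F . S /], [S → . , C], [S → . - *], [S → .] }  — shift, reduce
  I8: { [A → S . n] }  — shift
  I9: { [A → S n .] }  — reduce
  I10: { [C → F S . /] }  — shift
  I11: { [C → F S / .] }  — reduce
  I12: { [C → / * .] }  — reduce
  I13: { [S → - * .] }  — reduce
  I14: { [S → , C .] }  — reduce
  I15: { [F → * - .] }  — reduce

Conflict in state I0:
  Shift-reduce conflict between [S → .] and [C → . / *]
So the grammar is NOT LR(0).

Answer: No. Shift-reduce conflict between [S → .] and [C → . / *]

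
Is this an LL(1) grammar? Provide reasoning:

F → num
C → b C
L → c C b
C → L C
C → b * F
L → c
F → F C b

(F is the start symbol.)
A grammar is LL(1) if for each non-terminal N with multiple productions, the predict sets of those productions are pairwise disjoint, where PREDICT(N → α) = (FIRST(α) \ {ε}) ∪ (FOLLOW(N) if α ⇒* ε).

Relevant sets:
  FIRST(F) = { 'num' }
  FIRST(L) = { 'c' }

For F:
  PREDICT(F → num) = { 'num' }
  PREDICT(F → F C b) = { 'num' }
For C:
  PREDICT(C → b C) = { 'b' }
  PREDICT(C → L C) = { 'c' }
  PREDICT(C → b '*' F) = { 'b' }
For L:
  PREDICT(L → c C b) = { 'c' }
  PREDICT(L → c) = { 'c' }

Conflict found: Predict set conflict for F: { 'num' }
The grammar is NOT LL(1).

Answer: No. Predict set conflict for F: { 'num' }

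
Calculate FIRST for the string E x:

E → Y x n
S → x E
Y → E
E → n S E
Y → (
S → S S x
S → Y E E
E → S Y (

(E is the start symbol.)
{ '(', 'n', 'x' }

FIRST sets of the non-terminals involved (from the grammar, by fixed-point iteration):
  FIRST(E) = { '(', 'n', 'x' }

To compute FIRST(E x), process the symbols left to right:
Symbol E is a non-terminal. Add FIRST(E) \ {ε} = { '(', 'n', 'x' }
E is not nullable (ε ∉ FIRST(E)), so stop here.
FIRST(E x) = { '(', 'n', 'x' }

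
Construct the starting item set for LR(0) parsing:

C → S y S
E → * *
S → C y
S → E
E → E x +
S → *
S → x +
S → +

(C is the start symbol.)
First, augment the grammar with C' → C
I₀ = CLOSURE({ [C' → . C] }):
  [C' → . C] has the dot before C: add [C → . S y S]
  [C → . S y S] has the dot before S: add [S → . C y], [S → . E], [S → . *], [S → . x +], [S → . +]
  [S → . E] has the dot before E: add [E → . * *], [E → . E x +]
No further items can be added.

I₀ = { [C → . S y S], [C' → . C], [E → . * *], [E → . E x +], [S → . *], [S → . +], [S → . C y], [S → . E], [S → . x +] }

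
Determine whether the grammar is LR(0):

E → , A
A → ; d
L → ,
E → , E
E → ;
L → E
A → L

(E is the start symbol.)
A grammar is LR(0) if no state in the canonical LR(0) collection has:
  - both a shift item (dot before a terminal) and a complete item (shift-reduce conflict), or
  - two or more complete items (reduce-reduce conflict; the accept item [E' → E .] counts as a complete item here).

Augment with E' → E and build the canonical LR(0) collection (I0 = CLOSURE({[E' → . E]}), then GOTO on every symbol after a dot until no new states appear). It has 10 states:
  I0: { [E → . , A], [E → . , E], [E → . ;], [E' → . E] }  — shift
  I1: { [A → . ; d], [A → . L], [E → , . A], [E → , . E], [E → . , A], [E → . , E], [E → . ;], [L → . ,], [L → . E] }  — shift
  I2: { [E → ; .] }  — reduce
  I3: { [E' → E .] }  — accept
  I4: { [A → . ; d], [A → . L], [E → , . A], [E → , . E], [E → . , A], [E → . , E], [E → . ;], [L → , .], [L → . ,], [L → . E] }  — shift, reduce
  I5: { [A → ; . d], [E → ; .] }  — shift, reduce
  I6: { [E → , A .] }  — reduce
  I7: { [E → , E .], [L → E .] }  — 2 reduces
  I8: { [A → L .] }  — reduce
  I9: { [A → ; d .] }  — reduce

Conflict in state I4:
  Shift-reduce conflict between [L → , .] and [A → . ; d]
So the grammar is NOT LR(0).

Answer: No. Shift-reduce conflict between [L → , .] and [A → . ; d]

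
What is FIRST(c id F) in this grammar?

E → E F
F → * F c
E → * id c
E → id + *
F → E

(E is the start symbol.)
{ 'c' }

To compute FIRST(c id F), process the symbols left to right:
Symbol c is a terminal. Add 'c' and stop.
FIRST(c id F) = { 'c' }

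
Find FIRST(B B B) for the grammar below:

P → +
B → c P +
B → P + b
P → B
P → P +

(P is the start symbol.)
FIRST sets of the non-terminals involved (from the grammar, by fixed-point iteration):
  FIRST(B) = { '+', 'c' }

To compute FIRST(B B B), process the symbols left to right:
Symbol B is a non-terminal. Add FIRST(B) \ {ε} = { '+', 'c' }
B is not nullable (ε ∉ FIRST(B)), so stop here.
FIRST(B B B) = { '+', 'c' }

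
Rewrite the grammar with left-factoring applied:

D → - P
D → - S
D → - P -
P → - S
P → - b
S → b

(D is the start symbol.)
Left-factoring transforms A → αβ₁ | αβ₂ into A → αA' and A' → β₁ | β₂
(α is the longest common prefix among the alternatives). Repeat until
no nonterminal has two alternatives with a common prefix.

Round 1: D has alternatives sharing prefix '-'. Introduce D': D → - D'
  Add: D' → P
  Add: D' → S
  Add: D' → P -

Round 2: D' has alternatives sharing prefix 'P'. Introduce D'': D' → P D''
  Add: D'' → ε
  Add: D'' → -

Round 3: P has alternatives sharing prefix '-'. Introduce P': P → - P'
  Add: P' → S
  Add: P' → b

No remaining common prefixes — done.

Resulting grammar:
D → - D'
D' → P D''
D'' → ε
D'' → -
D' → S
P → - P'
P' → S
P' → b
S → b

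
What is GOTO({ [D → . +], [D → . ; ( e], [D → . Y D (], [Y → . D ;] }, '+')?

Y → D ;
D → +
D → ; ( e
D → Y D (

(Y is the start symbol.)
{ [D → + .] }

GOTO(I, '+') = CLOSURE({ [A → αX.β] : [A → α.Xβ] ∈ I, X = '+' })

Items with dot before '+', with the dot advanced:
  [D → . +] → [D → + .]
Closure adds nothing (no advanced item has the dot before a non-terminal).

GOTO = { [D → + .] }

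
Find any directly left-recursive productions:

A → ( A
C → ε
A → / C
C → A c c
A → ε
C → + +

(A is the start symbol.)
Direct left recursion occurs when N → N α for some non-terminal N (the right-hand side begins with the left-hand side itself).

A → ( A: starts with '('
C → ε: starts with ε
A → / C: starts with '/'
C → A c c: starts with A
A → ε: starts with ε
C → + +: starts with '+'

No direct left recursion found.

Answer: No direct left recursion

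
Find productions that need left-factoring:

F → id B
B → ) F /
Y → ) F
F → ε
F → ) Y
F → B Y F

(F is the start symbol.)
Left-factoring is needed when two productions for the same non-terminal
share a common prefix on the right-hand side.

Productions for F:
  F → id B
  F → ε
  F → ) Y
  F → B Y F

No common prefixes found.

Answer: No, left-factoring is not needed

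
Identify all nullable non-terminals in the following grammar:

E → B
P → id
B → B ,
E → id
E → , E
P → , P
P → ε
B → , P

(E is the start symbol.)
{ 'P' }

ε-productions: P → ε
So P is immediately nullable.
No further non-terminal can be added: every production for the remaining non-terminals contains a terminal or a non-nullable non-terminal.
Nullable = { 'P' }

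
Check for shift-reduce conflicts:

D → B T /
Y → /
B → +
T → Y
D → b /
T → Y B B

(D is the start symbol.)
Augment with D' → D and build the canonical LR(0) collection (I0 = CLOSURE({[D' → . D]}), then GOTO on every symbol after a dot until no new states appear). It has 12 states:
  I0: { [B → . +], [D → . B T /], [D → . b /], [D' → . D] }  — shift
  I1: { [B → + .] }  — reduce
  I2: { [D → B . T /], [T → . Y B B], [T → . Y], [Y → . /] }  — shift
  I3: { [D' → D .] }  — accept
  I4: { [D → b . /] }  — shift
  I5: { [D → b / .] }  — reduce
  I6: { [Y → / .] }  — reduce
  I7: { [D → B T . /] }  — shift
  I8: { [B → . +], [T → Y . B B], [T → Y .] }  — shift, reduce
  I9: { [B → . +], [T → Y B . B] }  — shift
  I10: { [T → Y B B .] }  — reduce
  I11: { [D → B T / .] }  — reduce

I8 contains reduce item [T → Y .] and shift item [B → . +] — shift-reduce conflict.

Answer: Yes — I8: [T → Y .] vs [B → . +]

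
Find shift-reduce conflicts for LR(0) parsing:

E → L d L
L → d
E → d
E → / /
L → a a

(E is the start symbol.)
A shift-reduce conflict occurs when an LR(0) state has both:
  - a complete (reduce) item [A → α .] (dot at the end), and
  - a shift item [B → β . c γ] (dot before a terminal).

Augment with E' → E and build the canonical LR(0) collection (I0 = CLOSURE({[E' → . E]}), then GOTO on every symbol after a dot until no new states appear). It has 11 states:
  I0: { [E → . / /], [E → . L d L], [E → . d], [E' → . E], [L → . a a], [L → . d] }  — shift
  I1: { [E → / . /] }  — shift
  I2: { [E' → E .] }  — accept
  I3: { [E → L . d L] }  — shift
  I4: { [L → a . a] }  — shift
  I5: { [E → d .], [L → d .] }  — 2 reduces
  I6: { [L → a a .] }  — reduce
  I7: { [E → L d . L], [L → . a a], [L → . d] }  — shift
  I8: { [E → L d L .] }  — reduce
  I9: { [L → d .] }  — reduce
  I10: { [E → / / .] }  — reduce

No state contains both a complete item and a shift item.

Answer: No shift-reduce conflicts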